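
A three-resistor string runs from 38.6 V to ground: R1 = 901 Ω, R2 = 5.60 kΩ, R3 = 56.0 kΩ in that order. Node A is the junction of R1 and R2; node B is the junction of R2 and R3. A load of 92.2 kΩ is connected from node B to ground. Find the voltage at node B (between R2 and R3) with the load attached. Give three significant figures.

At node B, R3 is in parallel with the load: R3‖R_L = 34840 Ω.
Below node A the resistance is R2 + (R3‖R_L) = 40440 Ω, so V_A = 38.6 × 40440/41340 = 37.76 V.
Then V_B = V_A × (R3‖R_L)/(R2 + R3‖R_L) = 37.76 × 34840/40440 = 32.5 V.

V ≈ 32.5 V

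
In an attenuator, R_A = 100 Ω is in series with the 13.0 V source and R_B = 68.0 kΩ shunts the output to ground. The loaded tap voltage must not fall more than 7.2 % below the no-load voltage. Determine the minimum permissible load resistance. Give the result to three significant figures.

Output resistance R_th = R_A‖R_B = (100 × 68000)/68100 = 99.85 Ω.
The fractional drop is R_th/(R_th + R_L); requiring this ≤ 0.0720 gives R_L ≥ R_th(1/0.0720 − 1) = 99.85 × 12.89 = 1.29 kΩ.

R_L(min) ≈ 1.29 kΩ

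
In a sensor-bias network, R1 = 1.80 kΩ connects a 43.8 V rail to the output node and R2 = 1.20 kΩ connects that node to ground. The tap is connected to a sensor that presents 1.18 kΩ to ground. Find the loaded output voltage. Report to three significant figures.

The load sits in parallel with R2: R2‖R_L = (1.20 × 1.18) / (1.20 + 1.18) = 0.5950 kΩ.
V_out = 43.8 × 0.5950 / (1.80 + 0.5950) = 43.8 × 0.5950/2.395 = 10.9 V.
(Unloaded it would have been 17.5 V.)

V_out ≈ 10.9 V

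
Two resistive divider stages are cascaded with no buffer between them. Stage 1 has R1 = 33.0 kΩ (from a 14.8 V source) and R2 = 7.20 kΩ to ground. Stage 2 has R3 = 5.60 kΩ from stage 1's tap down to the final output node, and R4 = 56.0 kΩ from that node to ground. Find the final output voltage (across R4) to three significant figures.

Stage 2 presents R3+R4 = 61.60 kΩ as a load on stage 1's tap.
Stage 1's lower leg becomes R2‖(R3+R4) = 6.447 kΩ, so V_mid = 14.8 × 6.447/39.45 = 2.419 V.
Stage 2 is itself unloaded: V_out = V_mid × R4/(R3+R4) = 2.419 × 56.0/61.60 = 2.20 V.

V_out ≈ 2.20 V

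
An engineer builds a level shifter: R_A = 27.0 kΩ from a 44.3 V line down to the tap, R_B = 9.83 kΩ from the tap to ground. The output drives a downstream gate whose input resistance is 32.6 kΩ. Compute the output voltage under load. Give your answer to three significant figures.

V_out ≈ 9.68 V

The load sits in parallel with R_B: R_B‖R_L = (9.83 × 32.6) / (9.83 + 32.6) = 7.553 kΩ.
V_out = 44.3 × 7.553 / (27.0 + 7.553) = 44.3 × 7.553/34.55 = 9.68 V.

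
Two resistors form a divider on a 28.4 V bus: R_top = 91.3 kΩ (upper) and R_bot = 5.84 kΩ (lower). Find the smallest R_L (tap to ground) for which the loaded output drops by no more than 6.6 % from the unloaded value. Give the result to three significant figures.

R_L(min) ≈ 77.7 kΩ

Output resistance R_th = R_top‖R_bot = (91.3 × 5.84)/97.14 = 5.489 kΩ.
The fractional drop is R_th/(R_th + R_L); requiring this ≤ 0.0660 gives R_L ≥ R_th(1/0.0660 − 1) = 5.489 × 14.15 = 77.7 kΩ.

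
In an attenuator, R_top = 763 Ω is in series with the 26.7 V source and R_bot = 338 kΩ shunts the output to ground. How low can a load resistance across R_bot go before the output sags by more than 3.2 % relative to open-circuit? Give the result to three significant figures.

Output resistance R_th = R_top‖R_bot = (763 × 338000)/338800 = 761.3 Ω.
The fractional drop is R_th/(R_th + R_L); requiring this ≤ 0.0320 gives R_L ≥ R_th(1/0.0320 − 1) = 761.3 × 30.25 = 23.0 kΩ.

R_L(min) ≈ 23.0 kΩ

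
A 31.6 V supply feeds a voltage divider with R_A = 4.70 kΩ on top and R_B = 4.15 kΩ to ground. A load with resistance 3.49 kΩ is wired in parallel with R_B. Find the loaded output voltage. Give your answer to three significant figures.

V_out ≈ 9.08 V

The load sits in parallel with R_B: R_B‖R_L = (4.15 × 3.49) / (4.15 + 3.49) = 1.896 kΩ.
V_out = 31.6 × 1.896 / (4.70 + 1.896) = 31.6 × 1.896/6.596 = 9.08 V.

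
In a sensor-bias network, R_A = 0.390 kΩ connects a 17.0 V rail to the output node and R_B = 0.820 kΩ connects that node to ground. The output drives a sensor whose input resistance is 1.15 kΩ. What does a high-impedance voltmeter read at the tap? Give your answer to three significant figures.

V_out ≈ 9.37 V

The load sits in parallel with R_B: R_B‖R_L = (820 × 1150) / (820 + 1150) = 478.7 Ω.
V_out = 17.0 × 478.7 / (390 + 478.7) = 17.0 × 478.7/868.7 = 9.37 V.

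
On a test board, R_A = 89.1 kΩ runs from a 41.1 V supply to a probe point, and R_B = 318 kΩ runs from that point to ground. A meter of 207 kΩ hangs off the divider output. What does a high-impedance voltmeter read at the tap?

V_out ≈ 24.0 V

The load sits in parallel with R_B: R_B‖R_L = (318 × 207) / (318 + 207) = 125.4 kΩ.
V_out = 41.1 × 125.4 / (89.1 + 125.4) = 41.1 × 125.4/214.5 = 24.0 V.
(Unloaded it would have been 32.1 V.)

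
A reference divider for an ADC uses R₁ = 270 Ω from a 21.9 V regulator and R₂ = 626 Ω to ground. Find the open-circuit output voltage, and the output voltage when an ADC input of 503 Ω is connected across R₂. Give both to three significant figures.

Unloaded: 15.3 V; loaded: 11.1 V

Open-circuit: V = 21.9 × 626/(270 + 626) = 15.3 V.
With the load, R₂ becomes R₂‖R_L = 278.9 Ω, so V = 21.9 × 278.9/548.9 = 11.1 V.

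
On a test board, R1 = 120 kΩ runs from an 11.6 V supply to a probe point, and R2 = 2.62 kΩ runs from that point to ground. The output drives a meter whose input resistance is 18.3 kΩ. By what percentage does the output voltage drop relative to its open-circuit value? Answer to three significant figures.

The divider's output (Thévenin) resistance is R1‖R2 = 2.564 kΩ.
Fractional drop under load = R_th/(R_th + R_L) = 2.564 / (2.564 + 18.3) = 0.1229.
So the output falls by 12.3 %.

12.3 %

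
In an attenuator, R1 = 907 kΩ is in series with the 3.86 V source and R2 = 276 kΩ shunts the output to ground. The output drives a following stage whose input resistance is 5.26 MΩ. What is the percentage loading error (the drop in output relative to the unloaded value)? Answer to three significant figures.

The divider's output (Thévenin) resistance is R1‖R2 = 211.6 kΩ.
Fractional drop under load = R_th/(R_th + R_L) = 211.6 / (211.6 + 5260) = 0.03867.
So the output falls by 3.87 %.

3.87 %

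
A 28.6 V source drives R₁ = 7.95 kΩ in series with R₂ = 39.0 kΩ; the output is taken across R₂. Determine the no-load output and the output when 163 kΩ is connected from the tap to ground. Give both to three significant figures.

Unloaded: 23.8 V; loaded: 22.8 V

Open-circuit: V = 28.6 × 39.0/(7.95 + 39.0) = 23.8 V.
With the load, R₂ becomes R₂‖R_L = 31.47 kΩ, so V = 28.6 × 31.47/39.42 = 22.8 V.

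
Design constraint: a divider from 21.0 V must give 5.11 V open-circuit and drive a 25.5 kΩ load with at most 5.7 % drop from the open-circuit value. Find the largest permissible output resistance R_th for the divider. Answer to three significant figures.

Loading drop = R_th/(R_th + R_L) ≤ 0.0570, so R_th ≤ R_L · ε/(1−ε) = 25.5 kΩ × 0.0570/0.9430 = 1.54 kΩ.

R_th ≤ 1.54 kΩ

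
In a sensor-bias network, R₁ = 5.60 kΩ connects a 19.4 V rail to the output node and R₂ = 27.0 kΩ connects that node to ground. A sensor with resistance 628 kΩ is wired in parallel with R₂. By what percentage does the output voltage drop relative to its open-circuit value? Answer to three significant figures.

0.733 %

The divider's output (Thévenin) resistance is R₁‖R₂ = 4.638 kΩ.
Fractional drop under load = R_th/(R_th + R_L) = 4.638 / (4.638 + 628) = 0.007331.
So the output falls by 0.733 %.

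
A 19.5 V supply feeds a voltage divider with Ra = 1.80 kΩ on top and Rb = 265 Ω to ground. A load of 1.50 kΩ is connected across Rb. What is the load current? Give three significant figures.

I_L ≈ 1.45 mA

Rb‖R_L = 225.2 Ω; V_out = 19.5 × 225.2/2025 = 2.168 V.
I_L = V_out / R_L = 2.168 / 1.50 kΩ = 1.45 mA.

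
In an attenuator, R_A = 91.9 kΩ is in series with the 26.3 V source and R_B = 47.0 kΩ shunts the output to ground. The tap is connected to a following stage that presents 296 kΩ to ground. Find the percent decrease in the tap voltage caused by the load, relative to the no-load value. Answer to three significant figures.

The divider's output (Thévenin) resistance is R_A‖R_B = 31.10 kΩ.
Fractional drop under load = R_th/(R_th + R_L) = 31.10 / (31.10 + 296) = 0.09507.
So the output falls by 9.51 %.

9.51 %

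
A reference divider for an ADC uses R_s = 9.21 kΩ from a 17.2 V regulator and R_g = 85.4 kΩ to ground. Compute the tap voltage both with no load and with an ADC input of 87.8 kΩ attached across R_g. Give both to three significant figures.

Unloaded: 15.5 V; loaded: 14.2 V

Open-circuit: V = 17.2 × 85.4/(9.21 + 85.4) = 15.5 V.
With the load, R_g becomes R_g‖R_L = 43.29 kΩ, so V = 17.2 × 43.29/52.50 = 14.2 V.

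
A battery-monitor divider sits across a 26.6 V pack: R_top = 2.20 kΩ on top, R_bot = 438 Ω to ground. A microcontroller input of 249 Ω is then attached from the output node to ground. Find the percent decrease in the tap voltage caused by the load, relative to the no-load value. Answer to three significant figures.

59.5 %

Unloaded V = 26.6 × 438/2638 = 4.417 V.
Loaded: R_bot‖R_L = 158.8 Ω, giving V = 26.6 × 158.8/2359 = 1.790 V.
Drop = (4.417 − 1.790) / 4.417 = 59.5 %.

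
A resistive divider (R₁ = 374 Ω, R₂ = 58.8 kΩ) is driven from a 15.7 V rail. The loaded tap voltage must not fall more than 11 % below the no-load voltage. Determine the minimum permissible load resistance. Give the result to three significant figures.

Output resistance R_th = R₁‖R₂ = (374 × 58800)/59170 = 371.6 Ω.
The fractional drop is R_th/(R_th + R_L); requiring this ≤ 0.110 gives R_L ≥ R_th(1/0.110 − 1) = 371.6 × 8.091 = 3.01 kΩ.

R_L(min) ≈ 3.01 kΩ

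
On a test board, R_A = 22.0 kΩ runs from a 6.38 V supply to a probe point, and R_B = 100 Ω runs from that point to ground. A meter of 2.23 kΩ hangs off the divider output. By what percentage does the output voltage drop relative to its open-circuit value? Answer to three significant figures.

4.27 %

The divider's output (Thévenin) resistance is R_A‖R_B = 99.55 Ω.
Fractional drop under load = R_th/(R_th + R_L) = 99.55 / (99.55 + 2230) = 0.04273.
So the output falls by 4.27 %.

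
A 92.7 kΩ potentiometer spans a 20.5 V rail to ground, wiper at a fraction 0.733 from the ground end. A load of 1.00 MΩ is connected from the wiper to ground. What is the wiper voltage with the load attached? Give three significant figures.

The wiper splits the pot into (1−α)R = 24.75 kΩ above and αR = 67.95 kΩ below.
Lower section ‖ load = 63.63 kΩ.
V_wiper = 20.5 × 63.63/(24.75 + 63.63) = 14.8 V.

V ≈ 14.8 V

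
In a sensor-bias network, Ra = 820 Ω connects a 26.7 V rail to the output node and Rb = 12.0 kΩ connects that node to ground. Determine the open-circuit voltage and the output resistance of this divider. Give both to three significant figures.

V_th = 25.0 V, R_th = 768 Ω

V_th is the open-circuit tap voltage: 26.7 × 12000/(820 + 12000) = 25.0 V.
With the supply zeroed, Ra and Rb appear in parallel from the tap: R_th = Ra‖Rb = (820 × 12000)/12820 = 768 Ω.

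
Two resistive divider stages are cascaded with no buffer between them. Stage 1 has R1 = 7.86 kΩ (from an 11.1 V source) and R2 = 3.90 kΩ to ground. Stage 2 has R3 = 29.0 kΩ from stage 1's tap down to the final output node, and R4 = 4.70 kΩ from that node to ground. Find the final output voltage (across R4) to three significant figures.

V_out ≈ 0.477 V

Stage 2 presents R3+R4 = 33.70 kΩ as a load on stage 1's tap.
Stage 1's lower leg becomes R2‖(R3+R4) = 3.495 kΩ, so V_mid = 11.1 × 3.495/11.36 = 3.417 V.
Stage 2 is itself unloaded: V_out = V_mid × R4/(R3+R4) = 3.417 × 4.70/33.70 = 0.477 V.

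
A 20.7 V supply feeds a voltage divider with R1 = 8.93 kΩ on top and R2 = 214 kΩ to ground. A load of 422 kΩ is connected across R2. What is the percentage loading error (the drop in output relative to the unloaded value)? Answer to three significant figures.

1.99 %

The divider's output (Thévenin) resistance is R1‖R2 = 8.572 kΩ.
Fractional drop under load = R_th/(R_th + R_L) = 8.572 / (8.572 + 422) = 0.01991.
So the output falls by 1.99 %.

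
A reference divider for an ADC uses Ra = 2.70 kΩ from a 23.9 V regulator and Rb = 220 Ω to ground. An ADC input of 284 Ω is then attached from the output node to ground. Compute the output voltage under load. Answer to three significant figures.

The load sits in parallel with Rb: Rb‖R_L = (220 × 284) / (220 + 284) = 124.0 Ω.
V_out = 23.9 × 124.0 / (2700 + 124.0) = 23.9 × 124.0/2824 = 1.05 V.
(Unloaded it would have been 1.80 V.)

V_out ≈ 1.05 V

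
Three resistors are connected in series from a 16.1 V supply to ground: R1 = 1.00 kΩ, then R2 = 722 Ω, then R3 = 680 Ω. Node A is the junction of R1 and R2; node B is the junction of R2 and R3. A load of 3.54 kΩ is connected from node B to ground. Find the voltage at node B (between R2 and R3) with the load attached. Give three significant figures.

At node B, R3 is in parallel with the load: R3‖R_L = 570.4 Ω.
Below node A the resistance is R2 + (R3‖R_L) = 1292 Ω, so V_A = 16.1 × 1292/2292 = 9.077 V.
Then V_B = V_A × (R3‖R_L)/(R2 + R3‖R_L) = 9.077 × 570.4/1292 = 4.01 V.

V ≈ 4.01 V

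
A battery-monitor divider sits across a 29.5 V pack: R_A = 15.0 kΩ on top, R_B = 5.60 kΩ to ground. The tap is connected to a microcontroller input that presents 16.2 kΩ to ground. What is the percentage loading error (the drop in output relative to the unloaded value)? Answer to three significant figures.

Unloaded V = 29.5 × 5.60/20.60 = 8.019 V.
Loaded: R_B‖R_L = 4.161 kΩ, giving V = 29.5 × 4.161/19.16 = 6.407 V.
Drop = (8.019 − 6.407) / 8.019 = 20.1 %.

20.1 %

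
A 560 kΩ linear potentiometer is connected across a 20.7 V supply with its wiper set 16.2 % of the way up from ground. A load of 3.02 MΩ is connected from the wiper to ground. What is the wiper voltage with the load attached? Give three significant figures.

The wiper splits the pot into (1−α)R = 469.3 kΩ above and αR = 90.72 kΩ below.
Lower section ‖ load = 88.07 kΩ.
V_wiper = 20.7 × 88.07/(469.3 + 88.07) = 3.27 V.

V ≈ 3.27 V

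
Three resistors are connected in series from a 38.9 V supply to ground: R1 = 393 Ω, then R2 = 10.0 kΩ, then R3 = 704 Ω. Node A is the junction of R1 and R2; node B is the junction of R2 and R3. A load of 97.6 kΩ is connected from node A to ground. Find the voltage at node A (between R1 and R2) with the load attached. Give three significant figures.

Below node A the series string R2+R3 = 10700 Ω sits in parallel with the 97600 Ω load: 9646 Ω.
V_A = 38.9 × 9646/(393 + 9646) = 37.4 V.

V ≈ 37.4 V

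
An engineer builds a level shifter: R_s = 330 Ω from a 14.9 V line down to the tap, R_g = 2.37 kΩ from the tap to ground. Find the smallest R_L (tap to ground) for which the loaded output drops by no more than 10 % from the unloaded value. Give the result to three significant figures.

R_L(min) ≈ 2.61 kΩ

Output resistance R_th = R_s‖R_g = (330 × 2370)/2700 = 289.7 Ω.
The fractional drop is R_th/(R_th + R_L); requiring this ≤ 0.100 gives R_L ≥ R_th(1/0.100 − 1) = 289.7 × 9.000 = 2.61 kΩ.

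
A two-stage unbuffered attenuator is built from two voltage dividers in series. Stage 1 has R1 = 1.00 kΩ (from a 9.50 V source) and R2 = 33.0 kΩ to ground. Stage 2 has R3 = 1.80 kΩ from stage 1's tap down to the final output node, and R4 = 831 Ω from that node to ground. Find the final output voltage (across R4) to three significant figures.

V_out ≈ 2.13 V

Stage 2 presents R3+R4 = 2631 Ω as a load on stage 1's tap.
Stage 1's lower leg becomes R2‖(R3+R4) = 2437 Ω, so V_mid = 9.50 × 2437/3437 = 6.736 V.
Stage 2 is itself unloaded: V_out = V_mid × R4/(R3+R4) = 6.736 × 831/2631 = 2.13 V.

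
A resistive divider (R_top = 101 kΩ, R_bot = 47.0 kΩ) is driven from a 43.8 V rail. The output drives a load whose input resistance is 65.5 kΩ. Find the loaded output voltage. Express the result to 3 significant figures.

The load sits in parallel with R_bot: R_bot‖R_L = (47.0 × 65.5) / (47.0 + 65.5) = 27.36 kΩ.
V_out = 43.8 × 27.36 / (101 + 27.36) = 43.8 × 27.36/128.4 = 9.34 V.

V_out ≈ 9.34 V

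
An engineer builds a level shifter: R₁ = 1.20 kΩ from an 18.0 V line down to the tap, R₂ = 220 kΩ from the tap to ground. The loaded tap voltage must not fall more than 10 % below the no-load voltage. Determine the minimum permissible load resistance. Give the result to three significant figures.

R_L(min) ≈ 10.7 kΩ

Output resistance R_th = R₁‖R₂ = (1.20 × 220)/221.2 = 1.193 kΩ.
The fractional drop is R_th/(R_th + R_L); requiring this ≤ 0.100 gives R_L ≥ R_th(1/0.100 − 1) = 1.193 × 9.000 = 10.7 kΩ.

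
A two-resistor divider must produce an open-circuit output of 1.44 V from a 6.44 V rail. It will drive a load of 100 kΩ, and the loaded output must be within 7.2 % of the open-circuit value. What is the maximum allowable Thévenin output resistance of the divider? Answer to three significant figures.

R_th ≤ 7.76 kΩ

Loading drop = R_th/(R_th + R_L) ≤ 0.0720, so R_th ≤ R_L · ε/(1−ε) = 100 kΩ × 0.0720/0.9280 = 7.76 kΩ.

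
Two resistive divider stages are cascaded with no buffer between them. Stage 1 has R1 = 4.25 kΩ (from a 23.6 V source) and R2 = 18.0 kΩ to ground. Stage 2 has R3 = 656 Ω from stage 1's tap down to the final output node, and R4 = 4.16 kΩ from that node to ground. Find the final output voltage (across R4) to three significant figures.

Stage 2 presents R3+R4 = 4816 Ω as a load on stage 1's tap.
Stage 1's lower leg becomes R2‖(R3+R4) = 3799 Ω, so V_mid = 23.6 × 3799/8049 = 11.14 V.
Stage 2 is itself unloaded: V_out = V_mid × R4/(R3+R4) = 11.14 × 4160/4816 = 9.62 V.

V_out ≈ 9.62 V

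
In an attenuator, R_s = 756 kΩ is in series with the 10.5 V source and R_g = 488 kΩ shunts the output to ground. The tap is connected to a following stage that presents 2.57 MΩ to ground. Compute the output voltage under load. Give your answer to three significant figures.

V_out ≈ 3.69 V

The load sits in parallel with R_g: R_g‖R_L = (488 × 2570) / (488 + 2570) = 410.1 kΩ.
V_out = 10.5 × 410.1 / (756 + 410.1) = 10.5 × 410.1/1166 = 3.69 V.
(Unloaded it would have been 4.12 V.)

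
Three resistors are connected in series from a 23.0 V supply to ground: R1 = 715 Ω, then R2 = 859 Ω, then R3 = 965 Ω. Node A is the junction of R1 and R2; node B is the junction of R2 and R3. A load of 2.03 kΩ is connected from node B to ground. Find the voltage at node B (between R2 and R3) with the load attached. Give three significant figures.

At node B, R3 is in parallel with the load: R3‖R_L = 654.1 Ω.
Below node A the resistance is R2 + (R3‖R_L) = 1513 Ω, so V_A = 23.0 × 1513/2228 = 15.62 V.
Then V_B = V_A × (R3‖R_L)/(R2 + R3‖R_L) = 15.62 × 654.1/1513 = 6.75 V.

V ≈ 6.75 V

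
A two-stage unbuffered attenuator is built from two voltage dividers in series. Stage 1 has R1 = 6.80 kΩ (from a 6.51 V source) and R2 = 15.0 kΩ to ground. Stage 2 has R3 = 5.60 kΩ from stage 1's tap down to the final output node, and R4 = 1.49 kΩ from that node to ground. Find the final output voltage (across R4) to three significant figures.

Stage 2 presents R3+R4 = 7.090 kΩ as a load on stage 1's tap.
Stage 1's lower leg becomes R2‖(R3+R4) = 4.814 kΩ, so V_mid = 6.51 × 4.814/11.61 = 2.699 V.
Stage 2 is itself unloaded: V_out = V_mid × R4/(R3+R4) = 2.699 × 1.49/7.090 = 0.567 V.

V_out ≈ 0.567 V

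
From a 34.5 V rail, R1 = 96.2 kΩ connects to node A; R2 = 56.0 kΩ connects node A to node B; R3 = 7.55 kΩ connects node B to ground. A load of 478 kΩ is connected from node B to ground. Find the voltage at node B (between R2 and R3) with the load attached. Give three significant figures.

At node B, R3 is in parallel with the load: R3‖R_L = 7.433 kΩ.
Below node A the resistance is R2 + (R3‖R_L) = 63.43 kΩ, so V_A = 34.5 × 63.43/159.6 = 13.71 V.
Then V_B = V_A × (R3‖R_L)/(R2 + R3‖R_L) = 13.71 × 7.433/63.43 = 1.61 V.

V ≈ 1.61 V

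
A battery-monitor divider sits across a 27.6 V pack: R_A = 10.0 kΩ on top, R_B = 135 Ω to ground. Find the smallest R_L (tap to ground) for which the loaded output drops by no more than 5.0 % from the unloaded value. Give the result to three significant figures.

Output resistance R_th = R_A‖R_B = (10000 × 135)/10140 = 133.2 Ω.
The fractional drop is R_th/(R_th + R_L); requiring this ≤ 0.0500 gives R_L ≥ R_th(1/0.0500 − 1) = 133.2 × 19.00 = 2.53 kΩ.

R_L(min) ≈ 2.53 kΩ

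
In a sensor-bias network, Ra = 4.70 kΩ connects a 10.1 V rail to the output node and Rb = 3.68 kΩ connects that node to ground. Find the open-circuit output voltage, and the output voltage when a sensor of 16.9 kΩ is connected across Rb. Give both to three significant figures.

Open-circuit: V = 10.1 × 3.68/(4.70 + 3.68) = 4.44 V.
With the load, Rb becomes Rb‖R_L = 3.022 kΩ, so V = 10.1 × 3.022/7.722 = 3.95 V.

Unloaded: 4.44 V; loaded: 3.95 V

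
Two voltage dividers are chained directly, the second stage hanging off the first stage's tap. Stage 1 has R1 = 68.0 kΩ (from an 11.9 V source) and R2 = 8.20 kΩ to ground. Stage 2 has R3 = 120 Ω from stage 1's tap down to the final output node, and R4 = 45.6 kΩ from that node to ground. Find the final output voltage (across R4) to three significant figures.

Stage 2 presents R3+R4 = 45720 Ω as a load on stage 1's tap.
Stage 1's lower leg becomes R2‖(R3+R4) = 6953 Ω, so V_mid = 11.9 × 6953/74950 = 1.104 V.
Stage 2 is itself unloaded: V_out = V_mid × R4/(R3+R4) = 1.104 × 45600/45720 = 1.10 V.

V_out ≈ 1.10 V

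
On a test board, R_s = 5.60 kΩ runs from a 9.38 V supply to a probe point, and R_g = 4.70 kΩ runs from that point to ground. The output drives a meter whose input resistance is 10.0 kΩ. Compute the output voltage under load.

V_out ≈ 3.41 V

The load sits in parallel with R_g: R_g‖R_L = (4.70 × 10.0) / (4.70 + 10.0) = 3.197 kΩ.
V_out = 9.38 × 3.197 / (5.60 + 3.197) = 9.38 × 3.197/8.797 = 3.41 V.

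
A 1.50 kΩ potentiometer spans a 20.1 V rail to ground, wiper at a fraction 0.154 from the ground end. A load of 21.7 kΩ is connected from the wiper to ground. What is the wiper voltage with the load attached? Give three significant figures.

V ≈ 3.07 V

The wiper splits the pot into (1−α)R = 1269 Ω above and αR = 231.0 Ω below.
Lower section ‖ load = 228.6 Ω.
V_wiper = 20.1 × 228.6/(1269 + 228.6) = 3.07 V.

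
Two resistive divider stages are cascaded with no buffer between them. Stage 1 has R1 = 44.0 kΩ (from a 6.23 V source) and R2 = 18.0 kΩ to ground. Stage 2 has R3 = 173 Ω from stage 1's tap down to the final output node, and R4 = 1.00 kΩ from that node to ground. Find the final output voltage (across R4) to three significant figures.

V_out ≈ 0.130 V

Stage 2 presents R3+R4 = 1173 Ω as a load on stage 1's tap.
Stage 1's lower leg becomes R2‖(R3+R4) = 1101 Ω, so V_mid = 6.23 × 1101/45100 = 0.1521 V.
Stage 2 is itself unloaded: V_out = V_mid × R4/(R3+R4) = 0.1521 × 1000/1173 = 0.130 V.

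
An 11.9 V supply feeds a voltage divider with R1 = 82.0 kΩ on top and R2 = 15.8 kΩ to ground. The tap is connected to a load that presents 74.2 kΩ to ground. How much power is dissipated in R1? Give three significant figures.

P ≈ 1.29 mW

Total resistance from the source is R1 + (R2‖R_L) = 95.03 kΩ, so I = 11.9/95.03 kΩ = 0.1252 mA.
P = I²·R1 = (0.1252 mA)² × 82.0 kΩ = 1.29 mW.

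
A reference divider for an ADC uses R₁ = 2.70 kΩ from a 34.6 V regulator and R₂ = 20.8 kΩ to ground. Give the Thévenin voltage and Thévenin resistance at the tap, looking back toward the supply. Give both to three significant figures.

V_th is the open-circuit tap voltage: 34.6 × 20.8/(2.70 + 20.8) = 30.6 V.
With the supply zeroed, R₁ and R₂ appear in parallel from the tap: R_th = R₁‖R₂ = (2.70 × 20.8)/23.50 = 2.39 kΩ.

V_th = 30.6 V, R_th = 2.39 kΩ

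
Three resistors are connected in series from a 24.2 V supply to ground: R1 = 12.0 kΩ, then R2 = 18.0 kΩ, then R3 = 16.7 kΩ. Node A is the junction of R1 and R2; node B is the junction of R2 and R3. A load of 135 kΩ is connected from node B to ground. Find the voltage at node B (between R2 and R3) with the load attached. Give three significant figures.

At node B, R3 is in parallel with the load: R3‖R_L = 14.86 kΩ.
Below node A the resistance is R2 + (R3‖R_L) = 32.86 kΩ, so V_A = 24.2 × 32.86/44.86 = 17.73 V.
Then V_B = V_A × (R3‖R_L)/(R2 + R3‖R_L) = 17.73 × 14.86/32.86 = 8.02 V.

V ≈ 8.02 V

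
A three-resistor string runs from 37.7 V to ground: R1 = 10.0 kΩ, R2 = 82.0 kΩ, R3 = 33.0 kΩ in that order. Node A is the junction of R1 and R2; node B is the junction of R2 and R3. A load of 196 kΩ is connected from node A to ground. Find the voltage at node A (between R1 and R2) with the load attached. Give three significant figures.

V ≈ 33.1 V

Below node A the series string R2+R3 = 115.0 kΩ sits in parallel with the 196 kΩ load: 72.48 kΩ.
V_A = 37.7 × 72.48/(10.0 + 72.48) = 33.1 V.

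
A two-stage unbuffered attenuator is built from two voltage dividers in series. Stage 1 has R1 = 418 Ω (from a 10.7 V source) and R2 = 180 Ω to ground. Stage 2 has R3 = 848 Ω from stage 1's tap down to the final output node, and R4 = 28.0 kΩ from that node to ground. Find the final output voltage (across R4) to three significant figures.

Stage 2 presents R3+R4 = 28850 Ω as a load on stage 1's tap.
Stage 1's lower leg becomes R2‖(R3+R4) = 178.9 Ω, so V_mid = 10.7 × 178.9/596.9 = 3.207 V.
Stage 2 is itself unloaded: V_out = V_mid × R4/(R3+R4) = 3.207 × 28000/28850 = 3.11 V.

V_out ≈ 3.11 V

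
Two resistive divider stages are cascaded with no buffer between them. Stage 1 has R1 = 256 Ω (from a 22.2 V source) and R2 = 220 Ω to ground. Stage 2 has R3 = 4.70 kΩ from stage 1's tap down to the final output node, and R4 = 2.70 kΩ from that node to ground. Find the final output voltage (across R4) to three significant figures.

Stage 2 presents R3+R4 = 7400 Ω as a load on stage 1's tap.
Stage 1's lower leg becomes R2‖(R3+R4) = 213.6 Ω, so V_mid = 22.2 × 213.6/469.6 = 10.10 V.
Stage 2 is itself unloaded: V_out = V_mid × R4/(R3+R4) = 10.10 × 2700/7400 = 3.68 V.

V_out ≈ 3.68 V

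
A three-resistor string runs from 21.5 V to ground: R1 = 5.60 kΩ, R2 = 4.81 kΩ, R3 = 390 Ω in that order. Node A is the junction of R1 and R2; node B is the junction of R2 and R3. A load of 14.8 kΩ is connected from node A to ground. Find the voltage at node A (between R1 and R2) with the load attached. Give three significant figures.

V ≈ 8.76 V

Below node A the series string R2+R3 = 5200 Ω sits in parallel with the 14800 Ω load: 3848 Ω.
V_A = 21.5 × 3848/(5600 + 3848) = 8.76 V.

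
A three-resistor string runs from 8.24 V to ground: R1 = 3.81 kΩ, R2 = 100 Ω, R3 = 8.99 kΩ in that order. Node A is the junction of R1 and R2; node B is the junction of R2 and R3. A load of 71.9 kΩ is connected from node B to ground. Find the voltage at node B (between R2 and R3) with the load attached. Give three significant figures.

At node B, R3 is in parallel with the load: R3‖R_L = 7991 Ω.
Below node A the resistance is R2 + (R3‖R_L) = 8091 Ω, so V_A = 8.24 × 8091/11900 = 5.602 V.
Then V_B = V_A × (R3‖R_L)/(R2 + R3‖R_L) = 5.602 × 7991/8091 = 5.53 V.

V ≈ 5.53 V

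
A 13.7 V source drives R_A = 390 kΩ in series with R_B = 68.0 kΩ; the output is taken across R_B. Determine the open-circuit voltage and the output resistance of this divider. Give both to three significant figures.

V_th = 2.03 V, R_th = 57.9 kΩ

V_th is the open-circuit tap voltage: 13.7 × 68.0/(390 + 68.0) = 2.03 V.
With the supply zeroed, R_A and R_B appear in parallel from the tap: R_th = R_A‖R_B = (390 × 68.0)/458.0 = 57.9 kΩ.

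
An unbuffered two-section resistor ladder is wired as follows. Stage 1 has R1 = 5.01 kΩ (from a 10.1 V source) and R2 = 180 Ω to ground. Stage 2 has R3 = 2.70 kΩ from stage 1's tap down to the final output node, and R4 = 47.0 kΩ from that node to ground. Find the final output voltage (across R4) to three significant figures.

V_out ≈ 0.330 V

Stage 2 presents R3+R4 = 49700 Ω as a load on stage 1's tap.
Stage 1's lower leg becomes R2‖(R3+R4) = 179.4 Ω, so V_mid = 10.1 × 179.4/5189 = 0.3491 V.
Stage 2 is itself unloaded: V_out = V_mid × R4/(R3+R4) = 0.3491 × 47000/49700 = 0.330 V.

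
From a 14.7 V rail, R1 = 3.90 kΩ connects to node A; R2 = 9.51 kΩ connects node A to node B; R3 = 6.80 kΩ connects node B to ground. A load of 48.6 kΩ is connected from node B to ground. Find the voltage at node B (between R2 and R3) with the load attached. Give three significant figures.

At node B, R3 is in parallel with the load: R3‖R_L = 5.965 kΩ.
Below node A the resistance is R2 + (R3‖R_L) = 15.48 kΩ, so V_A = 14.7 × 15.48/19.38 = 11.74 V.
Then V_B = V_A × (R3‖R_L)/(R2 + R3‖R_L) = 11.74 × 5.965/15.48 = 4.53 V.

V ≈ 4.53 V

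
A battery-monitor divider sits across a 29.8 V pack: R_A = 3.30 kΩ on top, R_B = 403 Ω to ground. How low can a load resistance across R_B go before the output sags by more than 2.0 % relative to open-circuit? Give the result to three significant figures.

R_L(min) ≈ 17.6 kΩ

Output resistance R_th = R_A‖R_B = (3300 × 403)/3703 = 359.1 Ω.
The fractional drop is R_th/(R_th + R_L); requiring this ≤ 0.0200 gives R_L ≥ R_th(1/0.0200 − 1) = 359.1 × 49.00 = 17.6 kΩ.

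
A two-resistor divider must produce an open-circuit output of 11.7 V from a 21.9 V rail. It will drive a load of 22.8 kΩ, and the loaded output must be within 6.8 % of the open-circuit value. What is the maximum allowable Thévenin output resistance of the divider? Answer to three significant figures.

Loading drop = R_th/(R_th + R_L) ≤ 0.0680, so R_th ≤ R_L · ε/(1−ε) = 22.8 kΩ × 0.0680/0.9320 = 1.66 kΩ.
(Any R1, R2 with R2/(R1+R2) = 0.534 and R1‖R2 ≤ 1.66 kΩ will meet the spec.)

R_th ≤ 1.66 kΩ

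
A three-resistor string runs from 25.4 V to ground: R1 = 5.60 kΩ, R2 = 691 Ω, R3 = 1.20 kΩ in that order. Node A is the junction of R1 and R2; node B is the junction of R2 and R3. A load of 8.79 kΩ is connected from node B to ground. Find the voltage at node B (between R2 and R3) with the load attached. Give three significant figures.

V ≈ 3.65 V

At node B, R3 is in parallel with the load: R3‖R_L = 1056 Ω.
Below node A the resistance is R2 + (R3‖R_L) = 1747 Ω, so V_A = 25.4 × 1747/7347 = 6.039 V.
Then V_B = V_A × (R3‖R_L)/(R2 + R3‖R_L) = 6.039 × 1056/1747 = 3.65 V.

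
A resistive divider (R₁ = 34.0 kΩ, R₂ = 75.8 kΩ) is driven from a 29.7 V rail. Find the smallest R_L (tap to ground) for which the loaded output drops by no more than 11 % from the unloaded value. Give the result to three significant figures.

Output resistance R_th = R₁‖R₂ = (34.0 × 75.8)/109.8 = 23.47 kΩ.
The fractional drop is R_th/(R_th + R_L); requiring this ≤ 0.110 gives R_L ≥ R_th(1/0.110 − 1) = 23.47 × 8.091 = 190 kΩ.

R_L(min) ≈ 190 kΩ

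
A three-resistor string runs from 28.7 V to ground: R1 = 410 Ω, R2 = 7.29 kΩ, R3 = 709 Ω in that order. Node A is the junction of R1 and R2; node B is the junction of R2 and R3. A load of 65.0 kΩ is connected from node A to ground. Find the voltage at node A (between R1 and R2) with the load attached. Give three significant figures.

Below node A the series string R2+R3 = 7999 Ω sits in parallel with the 65000 Ω load: 7122 Ω.
V_A = 28.7 × 7122/(410 + 7122) = 27.1 V.

V ≈ 27.1 V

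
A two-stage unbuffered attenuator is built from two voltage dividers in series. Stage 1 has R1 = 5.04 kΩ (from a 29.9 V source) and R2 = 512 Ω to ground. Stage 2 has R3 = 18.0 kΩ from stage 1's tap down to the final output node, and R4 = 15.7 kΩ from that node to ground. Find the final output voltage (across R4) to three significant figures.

V_out ≈ 1.27 V

Stage 2 presents R3+R4 = 33700 Ω as a load on stage 1's tap.
Stage 1's lower leg becomes R2‖(R3+R4) = 504.3 Ω, so V_mid = 29.9 × 504.3/5544 = 2.720 V.
Stage 2 is itself unloaded: V_out = V_mid × R4/(R3+R4) = 2.720 × 15700/33700 = 1.27 V.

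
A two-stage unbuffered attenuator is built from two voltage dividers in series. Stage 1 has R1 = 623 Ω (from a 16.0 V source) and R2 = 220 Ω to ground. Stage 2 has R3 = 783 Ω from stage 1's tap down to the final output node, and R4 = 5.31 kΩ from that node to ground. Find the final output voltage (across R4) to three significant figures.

V_out ≈ 3.54 V

Stage 2 presents R3+R4 = 6093 Ω as a load on stage 1's tap.
Stage 1's lower leg becomes R2‖(R3+R4) = 212.3 Ω, so V_mid = 16.0 × 212.3/835.3 = 4.067 V.
Stage 2 is itself unloaded: V_out = V_mid × R4/(R3+R4) = 4.067 × 5310/6093 = 3.54 V.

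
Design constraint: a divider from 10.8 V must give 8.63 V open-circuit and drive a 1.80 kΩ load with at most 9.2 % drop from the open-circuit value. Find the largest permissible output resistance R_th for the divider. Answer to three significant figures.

R_th ≤ 182 Ω

Loading drop = R_th/(R_th + R_L) ≤ 0.0920, so R_th ≤ R_L · ε/(1−ε) = 1.80 kΩ × 0.0920/0.9080 = 182 Ω.
(Any R1, R2 with R2/(R1+R2) = 0.799 and R1‖R2 ≤ 182 Ω will meet the spec.)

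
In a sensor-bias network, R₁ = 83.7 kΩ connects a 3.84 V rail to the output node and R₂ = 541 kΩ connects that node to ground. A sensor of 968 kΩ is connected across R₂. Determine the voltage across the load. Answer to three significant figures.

V_out ≈ 3.09 V

The load sits in parallel with R₂: R₂‖R_L = (541 × 968) / (541 + 968) = 347.0 kΩ.
V_out = 3.84 × 347.0 / (83.7 + 347.0) = 3.84 × 347.0/430.7 = 3.09 V.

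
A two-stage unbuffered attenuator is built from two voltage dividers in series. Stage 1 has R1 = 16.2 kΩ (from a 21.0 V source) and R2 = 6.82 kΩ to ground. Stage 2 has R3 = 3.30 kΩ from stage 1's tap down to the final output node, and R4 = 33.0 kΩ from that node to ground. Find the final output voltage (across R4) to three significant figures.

V_out ≈ 5.00 V

Stage 2 presents R3+R4 = 36.30 kΩ as a load on stage 1's tap.
Stage 1's lower leg becomes R2‖(R3+R4) = 5.741 kΩ, so V_mid = 21.0 × 5.741/21.94 = 5.495 V.
Stage 2 is itself unloaded: V_out = V_mid × R4/(R3+R4) = 5.495 × 33.0/36.30 = 5.00 V.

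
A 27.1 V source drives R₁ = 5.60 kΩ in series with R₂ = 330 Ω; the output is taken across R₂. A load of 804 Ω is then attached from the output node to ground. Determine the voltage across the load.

The load sits in parallel with R₂: R₂‖R_L = (330 × 804) / (330 + 804) = 234.0 Ω.
V_out = 27.1 × 234.0 / (5600 + 234.0) = 27.1 × 234.0/5834 = 1.09 V.
(Unloaded it would have been 1.51 V.)

V_out ≈ 1.09 V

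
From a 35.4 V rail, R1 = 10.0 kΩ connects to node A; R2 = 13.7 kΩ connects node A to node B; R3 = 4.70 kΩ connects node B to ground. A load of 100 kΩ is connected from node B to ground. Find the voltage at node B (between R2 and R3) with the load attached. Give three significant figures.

At node B, R3 is in parallel with the load: R3‖R_L = 4.489 kΩ.
Below node A the resistance is R2 + (R3‖R_L) = 18.19 kΩ, so V_A = 35.4 × 18.19/28.19 = 22.84 V.
Then V_B = V_A × (R3‖R_L)/(R2 + R3‖R_L) = 22.84 × 4.489/18.19 = 5.64 V.

V ≈ 5.64 V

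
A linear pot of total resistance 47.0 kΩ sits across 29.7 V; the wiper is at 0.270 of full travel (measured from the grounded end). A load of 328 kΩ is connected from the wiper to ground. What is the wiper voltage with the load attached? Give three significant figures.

The wiper splits the pot into (1−α)R = 34.31 kΩ above and αR = 12.69 kΩ below.
Lower section ‖ load = 12.22 kΩ.
V_wiper = 29.7 × 12.22/(34.31 + 12.22) = 7.80 V.

V ≈ 7.80 V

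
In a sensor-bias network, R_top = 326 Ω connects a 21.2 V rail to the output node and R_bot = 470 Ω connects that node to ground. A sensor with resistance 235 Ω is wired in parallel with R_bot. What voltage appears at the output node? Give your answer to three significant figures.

V_out ≈ 6.88 V

The load sits in parallel with R_bot: R_bot‖R_L = (470 × 235) / (470 + 235) = 156.7 Ω.
V_out = 21.2 × 156.7 / (326 + 156.7) = 21.2 × 156.7/482.7 = 6.88 V.
(Unloaded it would have been 12.5 V.)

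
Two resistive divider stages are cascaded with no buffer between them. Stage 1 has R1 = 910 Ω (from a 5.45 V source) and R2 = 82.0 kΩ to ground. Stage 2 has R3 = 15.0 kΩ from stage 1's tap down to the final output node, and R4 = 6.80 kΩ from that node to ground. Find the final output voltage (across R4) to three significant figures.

Stage 2 presents R3+R4 = 21800 Ω as a load on stage 1's tap.
Stage 1's lower leg becomes R2‖(R3+R4) = 17220 Ω, so V_mid = 5.45 × 17220/18130 = 5.176 V.
Stage 2 is itself unloaded: V_out = V_mid × R4/(R3+R4) = 5.176 × 6800/21800 = 1.61 V.

V_out ≈ 1.61 V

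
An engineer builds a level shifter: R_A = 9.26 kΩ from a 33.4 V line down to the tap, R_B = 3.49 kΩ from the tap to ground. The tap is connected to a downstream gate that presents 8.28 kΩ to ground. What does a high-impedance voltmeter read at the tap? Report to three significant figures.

The load sits in parallel with R_B: R_B‖R_L = (3.49 × 8.28) / (3.49 + 8.28) = 2.455 kΩ.
V_out = 33.4 × 2.455 / (9.26 + 2.455) = 33.4 × 2.455/11.72 = 7.00 V.

V_out ≈ 7.00 V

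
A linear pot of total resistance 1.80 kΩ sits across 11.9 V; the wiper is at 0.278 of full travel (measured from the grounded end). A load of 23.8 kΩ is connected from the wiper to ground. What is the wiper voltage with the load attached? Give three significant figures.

The wiper splits the pot into (1−α)R = 1300 Ω above and αR = 500.4 Ω below.
Lower section ‖ load = 490.1 Ω.
V_wiper = 11.9 × 490.1/(1300 + 490.1) = 3.26 V.

V ≈ 3.26 V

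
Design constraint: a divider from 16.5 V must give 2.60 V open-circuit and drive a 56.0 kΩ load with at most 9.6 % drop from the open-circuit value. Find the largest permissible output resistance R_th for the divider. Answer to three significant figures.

R_th ≤ 5.95 kΩ

Loading drop = R_th/(R_th + R_L) ≤ 0.0960, so R_th ≤ R_L · ε/(1−ε) = 56.0 kΩ × 0.0960/0.9040 = 5.95 kΩ.
(Any R1, R2 with R2/(R1+R2) = 0.158 and R1‖R2 ≤ 5.95 kΩ will meet the spec.)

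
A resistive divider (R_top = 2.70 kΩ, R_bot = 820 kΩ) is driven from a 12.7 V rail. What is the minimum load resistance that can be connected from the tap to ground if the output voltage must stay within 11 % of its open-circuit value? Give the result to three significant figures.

R_L(min) ≈ 21.8 kΩ

Output resistance R_th = R_top‖R_bot = (2.70 × 820)/822.7 = 2.691 kΩ.
The fractional drop is R_th/(R_th + R_L); requiring this ≤ 0.110 gives R_L ≥ R_th(1/0.110 − 1) = 2.691 × 8.091 = 21.8 kΩ.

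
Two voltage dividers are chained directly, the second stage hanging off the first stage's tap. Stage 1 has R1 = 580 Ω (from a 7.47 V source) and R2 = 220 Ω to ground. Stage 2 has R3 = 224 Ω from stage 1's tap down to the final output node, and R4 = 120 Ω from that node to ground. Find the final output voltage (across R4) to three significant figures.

V_out ≈ 0.490 V

Stage 2 presents R3+R4 = 344.0 Ω as a load on stage 1's tap.
Stage 1's lower leg becomes R2‖(R3+R4) = 134.2 Ω, so V_mid = 7.47 × 134.2/714.2 = 1.403 V.
Stage 2 is itself unloaded: V_out = V_mid × R4/(R3+R4) = 1.403 × 120/344.0 = 0.490 V.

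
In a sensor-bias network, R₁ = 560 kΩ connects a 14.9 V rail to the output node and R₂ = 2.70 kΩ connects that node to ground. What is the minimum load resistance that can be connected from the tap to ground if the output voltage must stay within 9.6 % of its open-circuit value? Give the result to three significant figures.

R_L(min) ≈ 25.3 kΩ

Output resistance R_th = R₁‖R₂ = (560 × 2.70)/562.7 = 2.687 kΩ.
The fractional drop is R_th/(R_th + R_L); requiring this ≤ 0.0960 gives R_L ≥ R_th(1/0.0960 − 1) = 2.687 × 9.417 = 25.3 kΩ.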